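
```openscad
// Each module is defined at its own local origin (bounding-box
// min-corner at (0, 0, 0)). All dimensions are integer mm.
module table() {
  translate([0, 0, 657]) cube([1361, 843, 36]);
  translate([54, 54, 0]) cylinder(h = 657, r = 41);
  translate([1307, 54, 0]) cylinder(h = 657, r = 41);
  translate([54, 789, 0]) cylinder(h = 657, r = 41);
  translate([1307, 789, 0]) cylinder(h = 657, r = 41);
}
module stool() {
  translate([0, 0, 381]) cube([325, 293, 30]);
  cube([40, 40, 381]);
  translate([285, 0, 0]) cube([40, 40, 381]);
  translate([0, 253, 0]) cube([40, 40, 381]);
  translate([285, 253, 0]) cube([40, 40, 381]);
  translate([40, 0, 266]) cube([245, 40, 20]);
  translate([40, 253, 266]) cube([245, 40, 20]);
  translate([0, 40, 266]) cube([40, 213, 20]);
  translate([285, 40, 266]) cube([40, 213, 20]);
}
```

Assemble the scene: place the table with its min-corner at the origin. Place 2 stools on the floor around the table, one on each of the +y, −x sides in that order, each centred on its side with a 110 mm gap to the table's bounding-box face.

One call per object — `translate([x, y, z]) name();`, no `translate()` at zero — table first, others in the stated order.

table();
translate([518, 953, 0]) stool();
translate([-435, 275, 0]) stool();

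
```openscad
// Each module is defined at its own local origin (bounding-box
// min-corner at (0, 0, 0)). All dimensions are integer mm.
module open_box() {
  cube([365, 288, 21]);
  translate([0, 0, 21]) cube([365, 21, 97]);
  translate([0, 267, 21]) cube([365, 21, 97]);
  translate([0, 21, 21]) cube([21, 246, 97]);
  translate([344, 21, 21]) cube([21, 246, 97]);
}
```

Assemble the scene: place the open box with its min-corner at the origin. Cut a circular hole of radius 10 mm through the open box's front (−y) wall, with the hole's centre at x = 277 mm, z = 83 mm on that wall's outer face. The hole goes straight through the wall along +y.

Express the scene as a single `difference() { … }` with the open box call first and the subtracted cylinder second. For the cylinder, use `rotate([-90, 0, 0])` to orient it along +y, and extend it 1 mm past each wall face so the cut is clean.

difference() {
  open_box();
  translate([277, -1, 83]) rotate([-90, 0, 0]) cylinder(h = 23, r = 10);
}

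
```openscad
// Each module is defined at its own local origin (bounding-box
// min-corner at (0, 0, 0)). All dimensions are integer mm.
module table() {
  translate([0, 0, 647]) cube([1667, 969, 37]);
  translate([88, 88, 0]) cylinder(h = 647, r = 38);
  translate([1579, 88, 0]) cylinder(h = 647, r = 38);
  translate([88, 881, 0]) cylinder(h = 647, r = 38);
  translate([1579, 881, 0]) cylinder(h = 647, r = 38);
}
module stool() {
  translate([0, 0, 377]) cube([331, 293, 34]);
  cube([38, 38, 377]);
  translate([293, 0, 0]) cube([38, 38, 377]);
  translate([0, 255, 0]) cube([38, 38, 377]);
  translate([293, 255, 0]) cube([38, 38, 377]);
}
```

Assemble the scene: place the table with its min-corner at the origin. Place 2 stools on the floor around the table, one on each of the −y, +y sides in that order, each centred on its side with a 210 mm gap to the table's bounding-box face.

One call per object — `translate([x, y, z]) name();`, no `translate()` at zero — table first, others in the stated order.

table();
translate([668, -503, 0]) stool();
translate([668, 1179, 0]) stool();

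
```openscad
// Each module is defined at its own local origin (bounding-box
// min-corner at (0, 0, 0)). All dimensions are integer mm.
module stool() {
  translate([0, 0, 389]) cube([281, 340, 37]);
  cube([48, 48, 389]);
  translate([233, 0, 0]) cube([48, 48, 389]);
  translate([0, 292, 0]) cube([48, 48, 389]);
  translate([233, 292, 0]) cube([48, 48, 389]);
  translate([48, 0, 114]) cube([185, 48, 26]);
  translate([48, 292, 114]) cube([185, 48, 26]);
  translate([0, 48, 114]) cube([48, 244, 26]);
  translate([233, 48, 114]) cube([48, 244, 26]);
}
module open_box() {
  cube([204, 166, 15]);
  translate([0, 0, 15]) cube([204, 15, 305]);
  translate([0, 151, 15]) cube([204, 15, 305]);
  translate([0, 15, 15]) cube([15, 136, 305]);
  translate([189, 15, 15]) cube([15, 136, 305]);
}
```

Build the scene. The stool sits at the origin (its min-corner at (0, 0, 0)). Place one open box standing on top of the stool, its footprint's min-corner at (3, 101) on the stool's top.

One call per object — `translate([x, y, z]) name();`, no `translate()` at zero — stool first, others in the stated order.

stool();
translate([3, 101, 426]) open_box();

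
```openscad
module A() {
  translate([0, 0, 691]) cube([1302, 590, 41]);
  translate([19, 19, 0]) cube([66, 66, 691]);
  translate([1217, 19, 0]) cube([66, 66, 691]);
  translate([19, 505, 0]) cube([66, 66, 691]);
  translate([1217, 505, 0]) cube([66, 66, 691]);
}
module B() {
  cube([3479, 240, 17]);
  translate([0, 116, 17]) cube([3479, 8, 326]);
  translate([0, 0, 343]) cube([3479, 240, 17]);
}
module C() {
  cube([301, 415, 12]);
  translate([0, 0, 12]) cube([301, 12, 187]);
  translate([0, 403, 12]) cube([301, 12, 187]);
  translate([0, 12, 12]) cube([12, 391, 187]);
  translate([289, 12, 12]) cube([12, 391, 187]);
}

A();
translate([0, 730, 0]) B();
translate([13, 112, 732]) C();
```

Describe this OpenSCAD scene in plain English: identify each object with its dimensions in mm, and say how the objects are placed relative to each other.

A is a table: top 1302 mm (x) × 590 mm (y), 41 mm thick, upper face at z = 732 mm, on four 66×66 mm square legs, each inset 19 mm from the nearest pair of top edges, running from z = 0 to the bottom of the top.

B is an I-beam lying along x, 3479 mm long. Overall section height 360 mm. Two flanges 240 mm wide (y) and 17 mm thick, one on the floor and one at the top; a web 8 mm thick runs between them, centred on the flange width.

C is an open-topped rectangular box: outside dimensions 301×415×199 mm, with a uniform wall and base thickness of 12 mm. The base is a full 301×415 slab on the floor; four walls sit on top of the base. The front and back walls (the −y and +y sides) span the full width; the two side walls fit between them.

The I-beam is on the floor beside the table on its +y side. The open box is on top of the table.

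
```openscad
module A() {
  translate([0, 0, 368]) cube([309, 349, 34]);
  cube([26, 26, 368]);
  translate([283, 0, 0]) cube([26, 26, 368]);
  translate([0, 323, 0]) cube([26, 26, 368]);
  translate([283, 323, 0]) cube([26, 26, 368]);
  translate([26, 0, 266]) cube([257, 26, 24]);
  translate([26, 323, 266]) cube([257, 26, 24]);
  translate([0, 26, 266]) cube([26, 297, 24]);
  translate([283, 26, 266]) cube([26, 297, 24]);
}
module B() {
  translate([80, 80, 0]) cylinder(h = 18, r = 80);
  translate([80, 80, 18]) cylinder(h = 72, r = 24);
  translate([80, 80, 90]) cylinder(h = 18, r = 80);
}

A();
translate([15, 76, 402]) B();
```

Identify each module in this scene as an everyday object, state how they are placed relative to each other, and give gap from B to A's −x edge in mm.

A is a stool. B is a spool. The spool is on top of the stool. The gap from the spool to the stool's −x edge is 15 mm.

The spool's min-x is at 15; the stool's min-x is 0; gap = 15 mm.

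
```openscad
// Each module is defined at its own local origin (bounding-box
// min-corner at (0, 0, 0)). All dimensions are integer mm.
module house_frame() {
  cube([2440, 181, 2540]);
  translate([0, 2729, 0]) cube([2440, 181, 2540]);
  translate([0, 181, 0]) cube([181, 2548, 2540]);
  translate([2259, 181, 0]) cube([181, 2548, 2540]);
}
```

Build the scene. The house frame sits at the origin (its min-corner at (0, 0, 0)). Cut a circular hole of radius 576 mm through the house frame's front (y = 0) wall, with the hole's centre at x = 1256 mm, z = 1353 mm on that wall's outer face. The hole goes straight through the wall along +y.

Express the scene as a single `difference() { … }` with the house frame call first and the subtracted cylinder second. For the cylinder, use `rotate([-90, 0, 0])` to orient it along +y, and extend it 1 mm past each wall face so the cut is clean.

difference() {
  house_frame();
  translate([1256, -1, 1353]) rotate([-90, 0, 0]) cylinder(h = 183, r = 576);
}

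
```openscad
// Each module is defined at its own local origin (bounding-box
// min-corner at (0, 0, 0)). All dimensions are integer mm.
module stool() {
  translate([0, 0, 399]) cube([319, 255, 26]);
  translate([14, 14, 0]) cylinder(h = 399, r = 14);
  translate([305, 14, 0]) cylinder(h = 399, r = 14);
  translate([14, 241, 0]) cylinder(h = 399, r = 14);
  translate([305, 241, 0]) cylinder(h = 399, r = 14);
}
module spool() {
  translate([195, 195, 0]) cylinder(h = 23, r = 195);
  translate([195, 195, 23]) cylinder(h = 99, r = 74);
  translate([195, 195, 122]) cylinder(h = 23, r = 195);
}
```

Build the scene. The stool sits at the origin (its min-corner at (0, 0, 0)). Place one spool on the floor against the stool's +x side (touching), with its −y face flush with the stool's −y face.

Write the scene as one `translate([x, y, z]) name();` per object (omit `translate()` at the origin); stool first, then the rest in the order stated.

stool();
translate([319, 0, 0]) spool();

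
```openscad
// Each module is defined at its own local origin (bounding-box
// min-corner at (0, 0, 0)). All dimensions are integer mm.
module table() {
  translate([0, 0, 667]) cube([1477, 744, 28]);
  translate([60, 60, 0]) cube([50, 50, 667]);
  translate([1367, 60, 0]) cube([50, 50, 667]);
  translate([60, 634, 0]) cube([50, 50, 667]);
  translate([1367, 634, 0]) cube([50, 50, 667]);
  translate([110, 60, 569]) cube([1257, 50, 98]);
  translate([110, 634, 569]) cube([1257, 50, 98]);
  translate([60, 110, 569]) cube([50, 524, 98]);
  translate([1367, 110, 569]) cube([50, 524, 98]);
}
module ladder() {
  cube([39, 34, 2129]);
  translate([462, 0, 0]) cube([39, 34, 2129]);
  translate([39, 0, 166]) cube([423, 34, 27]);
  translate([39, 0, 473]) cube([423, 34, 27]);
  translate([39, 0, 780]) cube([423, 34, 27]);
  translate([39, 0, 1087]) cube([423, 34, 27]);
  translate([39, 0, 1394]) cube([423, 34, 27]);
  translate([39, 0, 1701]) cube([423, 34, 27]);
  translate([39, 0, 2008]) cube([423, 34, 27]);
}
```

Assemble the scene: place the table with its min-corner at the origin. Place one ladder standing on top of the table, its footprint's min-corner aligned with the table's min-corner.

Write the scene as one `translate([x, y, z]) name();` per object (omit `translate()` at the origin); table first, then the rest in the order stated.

table();
translate([0, 0, 695]) ladder();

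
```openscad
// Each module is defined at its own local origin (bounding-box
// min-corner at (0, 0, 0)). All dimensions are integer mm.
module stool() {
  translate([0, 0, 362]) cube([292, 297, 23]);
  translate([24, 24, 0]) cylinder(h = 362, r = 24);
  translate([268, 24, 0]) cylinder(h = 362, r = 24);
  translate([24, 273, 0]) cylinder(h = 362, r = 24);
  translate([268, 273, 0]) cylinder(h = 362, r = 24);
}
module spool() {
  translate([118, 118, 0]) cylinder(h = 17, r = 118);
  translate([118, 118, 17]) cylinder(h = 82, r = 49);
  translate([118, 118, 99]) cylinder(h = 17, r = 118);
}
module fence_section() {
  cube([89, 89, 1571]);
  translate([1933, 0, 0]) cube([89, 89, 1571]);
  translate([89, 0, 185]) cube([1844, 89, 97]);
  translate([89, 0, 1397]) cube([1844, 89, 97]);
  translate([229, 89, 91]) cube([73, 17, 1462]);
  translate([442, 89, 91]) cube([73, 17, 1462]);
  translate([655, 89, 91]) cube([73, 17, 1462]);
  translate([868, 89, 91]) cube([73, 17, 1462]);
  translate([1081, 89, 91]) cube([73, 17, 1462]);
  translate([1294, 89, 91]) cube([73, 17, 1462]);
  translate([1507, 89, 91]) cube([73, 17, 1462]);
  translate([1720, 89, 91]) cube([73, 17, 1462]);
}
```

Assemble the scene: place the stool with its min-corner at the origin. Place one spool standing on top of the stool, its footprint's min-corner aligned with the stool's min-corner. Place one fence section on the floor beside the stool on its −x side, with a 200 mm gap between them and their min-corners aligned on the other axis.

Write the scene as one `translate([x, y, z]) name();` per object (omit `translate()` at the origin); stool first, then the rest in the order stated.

stool();
translate([0, 0, 385]) spool();
translate([-2222, 0, 0]) fence_section();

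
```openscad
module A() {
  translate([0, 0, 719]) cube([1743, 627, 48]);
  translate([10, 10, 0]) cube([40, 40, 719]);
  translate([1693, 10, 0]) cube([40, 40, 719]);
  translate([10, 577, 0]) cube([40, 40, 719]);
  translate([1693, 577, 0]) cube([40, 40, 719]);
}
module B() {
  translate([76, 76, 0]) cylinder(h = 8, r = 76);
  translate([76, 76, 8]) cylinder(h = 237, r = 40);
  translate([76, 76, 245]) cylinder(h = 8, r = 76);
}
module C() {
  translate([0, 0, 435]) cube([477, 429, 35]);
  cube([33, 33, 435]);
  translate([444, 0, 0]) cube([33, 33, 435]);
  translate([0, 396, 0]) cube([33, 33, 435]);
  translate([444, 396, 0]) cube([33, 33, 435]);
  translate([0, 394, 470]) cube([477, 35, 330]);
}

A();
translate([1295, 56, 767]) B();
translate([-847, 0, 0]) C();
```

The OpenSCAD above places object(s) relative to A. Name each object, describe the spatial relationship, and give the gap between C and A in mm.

The chair's nearest face is 370 mm from the table's −x face.

A is a table. B is a spool. C is a chair. The spool is on top of the table. The chair is on the floor beside the table on its −x side. The gap between the chair and the table is 370 mm.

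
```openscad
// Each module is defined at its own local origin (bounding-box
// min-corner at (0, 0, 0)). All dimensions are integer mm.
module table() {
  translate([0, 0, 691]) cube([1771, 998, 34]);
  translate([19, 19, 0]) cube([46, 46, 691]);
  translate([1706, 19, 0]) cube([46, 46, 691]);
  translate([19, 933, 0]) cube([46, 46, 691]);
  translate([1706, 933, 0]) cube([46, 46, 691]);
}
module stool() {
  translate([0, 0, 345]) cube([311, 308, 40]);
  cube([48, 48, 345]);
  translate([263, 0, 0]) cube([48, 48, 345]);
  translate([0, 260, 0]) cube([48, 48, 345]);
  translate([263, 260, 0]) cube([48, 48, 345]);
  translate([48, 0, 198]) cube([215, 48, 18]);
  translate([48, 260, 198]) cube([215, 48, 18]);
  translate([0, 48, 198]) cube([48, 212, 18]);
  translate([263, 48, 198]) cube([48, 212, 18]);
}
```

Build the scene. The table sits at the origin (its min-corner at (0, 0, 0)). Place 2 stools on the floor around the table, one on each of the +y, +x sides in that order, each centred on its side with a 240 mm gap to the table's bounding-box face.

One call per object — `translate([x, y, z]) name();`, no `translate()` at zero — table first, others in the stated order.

table();
translate([730, 1238, 0]) stool();
translate([2011, 345, 0]) stool();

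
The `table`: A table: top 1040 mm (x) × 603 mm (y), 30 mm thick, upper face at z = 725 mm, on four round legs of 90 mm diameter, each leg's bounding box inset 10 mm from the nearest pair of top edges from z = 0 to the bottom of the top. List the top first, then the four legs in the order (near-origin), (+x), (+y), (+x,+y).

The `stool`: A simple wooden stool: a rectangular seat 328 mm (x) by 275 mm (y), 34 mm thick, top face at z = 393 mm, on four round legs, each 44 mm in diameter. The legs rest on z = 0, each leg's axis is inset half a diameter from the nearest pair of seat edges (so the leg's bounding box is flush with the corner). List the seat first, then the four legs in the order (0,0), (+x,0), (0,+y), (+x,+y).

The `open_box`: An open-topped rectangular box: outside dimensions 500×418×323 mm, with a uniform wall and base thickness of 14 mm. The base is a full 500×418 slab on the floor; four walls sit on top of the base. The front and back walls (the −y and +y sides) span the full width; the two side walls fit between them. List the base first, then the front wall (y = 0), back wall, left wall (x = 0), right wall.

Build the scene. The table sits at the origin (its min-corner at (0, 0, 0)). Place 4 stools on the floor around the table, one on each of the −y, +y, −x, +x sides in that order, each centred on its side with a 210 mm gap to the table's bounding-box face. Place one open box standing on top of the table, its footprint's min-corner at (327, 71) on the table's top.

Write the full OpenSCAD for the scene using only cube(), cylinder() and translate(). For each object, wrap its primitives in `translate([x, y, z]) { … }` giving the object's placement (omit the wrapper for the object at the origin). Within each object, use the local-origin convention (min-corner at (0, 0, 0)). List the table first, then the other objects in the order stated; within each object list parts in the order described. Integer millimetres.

translate([0, 0, 695]) cube([1040, 603, 30]);
translate([55, 55, 0]) cylinder(h = 695, r = 45);
translate([985, 55, 0]) cylinder(h = 695, r = 45);
translate([55, 548, 0]) cylinder(h = 695, r = 45);
translate([985, 548, 0]) cylinder(h = 695, r = 45);
translate([356, -485, 0]) {
  translate([0, 0, 359]) cube([328, 275, 34]);
  translate([22, 22, 0]) cylinder(h = 359, r = 22);
  translate([306, 22, 0]) cylinder(h = 359, r = 22);
  translate([22, 253, 0]) cylinder(h = 359, r = 22);
  translate([306, 253, 0]) cylinder(h = 359, r = 22);
}
translate([356, 813, 0]) {
  translate([0, 0, 359]) cube([328, 275, 34]);
  translate([22, 22, 0]) cylinder(h = 359, r = 22);
  translate([306, 22, 0]) cylinder(h = 359, r = 22);
  translate([22, 253, 0]) cylinder(h = 359, r = 22);
  translate([306, 253, 0]) cylinder(h = 359, r = 22);
}
translate([-538, 164, 0]) {
  translate([0, 0, 359]) cube([328, 275, 34]);
  translate([22, 22, 0]) cylinder(h = 359, r = 22);
  translate([306, 22, 0]) cylinder(h = 359, r = 22);
  translate([22, 253, 0]) cylinder(h = 359, r = 22);
  translate([306, 253, 0]) cylinder(h = 359, r = 22);
}
translate([1250, 164, 0]) {
  translate([0, 0, 359]) cube([328, 275, 34]);
  translate([22, 22, 0]) cylinder(h = 359, r = 22);
  translate([306, 22, 0]) cylinder(h = 359, r = 22);
  translate([22, 253, 0]) cylinder(h = 359, r = 22);
  translate([306, 253, 0]) cylinder(h = 359, r = 22);
}
translate([327, 71, 725]) {
  cube([500, 418, 14]);
  translate([0, 0, 14]) cube([500, 14, 309]);
  translate([0, 404, 14]) cube([500, 14, 309]);
  translate([0, 14, 14]) cube([14, 390, 309]);
  translate([486, 14, 14]) cube([14, 390, 309]);
}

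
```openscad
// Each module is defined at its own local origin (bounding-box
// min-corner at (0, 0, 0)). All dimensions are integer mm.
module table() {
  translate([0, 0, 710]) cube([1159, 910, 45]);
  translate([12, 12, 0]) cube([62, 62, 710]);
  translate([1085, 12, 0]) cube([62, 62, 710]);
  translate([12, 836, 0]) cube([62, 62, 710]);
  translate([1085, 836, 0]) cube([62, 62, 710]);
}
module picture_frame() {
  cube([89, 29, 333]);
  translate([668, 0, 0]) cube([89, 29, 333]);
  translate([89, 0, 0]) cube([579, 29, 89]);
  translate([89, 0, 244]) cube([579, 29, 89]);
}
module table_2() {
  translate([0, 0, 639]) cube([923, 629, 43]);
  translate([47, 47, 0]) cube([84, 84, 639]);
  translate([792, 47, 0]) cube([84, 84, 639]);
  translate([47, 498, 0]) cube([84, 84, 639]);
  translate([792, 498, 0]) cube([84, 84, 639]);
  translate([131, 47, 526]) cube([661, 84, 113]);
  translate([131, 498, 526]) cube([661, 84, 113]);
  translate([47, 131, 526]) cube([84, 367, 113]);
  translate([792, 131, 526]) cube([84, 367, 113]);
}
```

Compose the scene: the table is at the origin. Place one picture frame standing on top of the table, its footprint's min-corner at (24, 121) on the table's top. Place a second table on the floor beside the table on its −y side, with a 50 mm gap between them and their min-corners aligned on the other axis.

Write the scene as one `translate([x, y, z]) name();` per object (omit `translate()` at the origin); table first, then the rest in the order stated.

table();
translate([24, 121, 755]) picture_frame();
translate([0, -679, 0]) table_2();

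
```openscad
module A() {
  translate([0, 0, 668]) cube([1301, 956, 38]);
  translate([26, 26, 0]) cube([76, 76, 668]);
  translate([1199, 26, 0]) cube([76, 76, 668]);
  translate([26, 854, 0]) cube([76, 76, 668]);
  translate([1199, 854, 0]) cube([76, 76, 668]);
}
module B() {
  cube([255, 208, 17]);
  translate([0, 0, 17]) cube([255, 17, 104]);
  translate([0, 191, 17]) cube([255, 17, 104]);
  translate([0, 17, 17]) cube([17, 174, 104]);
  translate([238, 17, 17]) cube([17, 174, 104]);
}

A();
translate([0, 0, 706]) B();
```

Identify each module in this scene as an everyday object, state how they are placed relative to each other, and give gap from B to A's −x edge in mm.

The open box's min-x is at 0; the table's min-x is 0; gap = 0 mm.

A is a table. B is an open box. The open box is on top of the table. The gap from the open box to the table's −x edge is 0 mm.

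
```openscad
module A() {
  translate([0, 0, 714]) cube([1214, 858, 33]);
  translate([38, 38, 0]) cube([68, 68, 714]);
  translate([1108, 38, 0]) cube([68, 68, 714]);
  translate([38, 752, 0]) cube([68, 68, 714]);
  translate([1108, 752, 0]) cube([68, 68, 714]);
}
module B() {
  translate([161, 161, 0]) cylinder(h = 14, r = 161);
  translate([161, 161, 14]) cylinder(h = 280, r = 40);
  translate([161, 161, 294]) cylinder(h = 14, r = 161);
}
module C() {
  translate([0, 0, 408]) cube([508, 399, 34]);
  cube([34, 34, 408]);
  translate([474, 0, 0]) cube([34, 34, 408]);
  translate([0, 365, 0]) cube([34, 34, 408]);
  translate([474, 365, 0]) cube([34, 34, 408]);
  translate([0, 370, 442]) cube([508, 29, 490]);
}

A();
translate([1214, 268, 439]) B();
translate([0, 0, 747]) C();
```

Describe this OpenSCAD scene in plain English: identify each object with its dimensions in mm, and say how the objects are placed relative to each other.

A is a rectangular dining table. The top is 1214×858×33 mm with its upper surface at z = 747 mm. It stands on four 68×68 mm square legs, each inset 38 mm from the nearest pair of top edges, running from the floor to the underside of the top.

B is a spool: two coaxial disc flanges of radius 161 mm and thickness 14 mm, joined by a core cylinder of radius 40 mm and height 280 mm. The lower flange rests on z = 0 and the three cylinders share a vertical axis.

C is a chair. The seat is a 508×399×34 mm slab with its top at z = 442 mm, on four 34×34 mm corner legs (flush with the seat edges, standing on z = 0). A flat backrest 29 mm thick, 490 mm tall, spans the full seat width and rises from the seat top along its +y edge, rear face flush with the rear of the seat.

The spool is beside the table with their tops flush at z = 747. The chair is on top of the table.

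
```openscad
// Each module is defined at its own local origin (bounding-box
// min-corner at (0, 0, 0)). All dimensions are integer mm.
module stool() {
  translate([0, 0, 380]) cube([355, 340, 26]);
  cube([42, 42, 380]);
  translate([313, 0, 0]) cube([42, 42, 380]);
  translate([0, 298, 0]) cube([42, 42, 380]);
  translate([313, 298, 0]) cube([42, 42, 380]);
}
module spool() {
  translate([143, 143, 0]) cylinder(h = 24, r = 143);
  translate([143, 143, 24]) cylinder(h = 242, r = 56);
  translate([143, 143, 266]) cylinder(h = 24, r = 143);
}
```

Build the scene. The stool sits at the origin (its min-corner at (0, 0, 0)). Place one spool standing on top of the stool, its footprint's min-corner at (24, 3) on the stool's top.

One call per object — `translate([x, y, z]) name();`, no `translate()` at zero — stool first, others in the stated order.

stool();
translate([24, 3, 406]) spool();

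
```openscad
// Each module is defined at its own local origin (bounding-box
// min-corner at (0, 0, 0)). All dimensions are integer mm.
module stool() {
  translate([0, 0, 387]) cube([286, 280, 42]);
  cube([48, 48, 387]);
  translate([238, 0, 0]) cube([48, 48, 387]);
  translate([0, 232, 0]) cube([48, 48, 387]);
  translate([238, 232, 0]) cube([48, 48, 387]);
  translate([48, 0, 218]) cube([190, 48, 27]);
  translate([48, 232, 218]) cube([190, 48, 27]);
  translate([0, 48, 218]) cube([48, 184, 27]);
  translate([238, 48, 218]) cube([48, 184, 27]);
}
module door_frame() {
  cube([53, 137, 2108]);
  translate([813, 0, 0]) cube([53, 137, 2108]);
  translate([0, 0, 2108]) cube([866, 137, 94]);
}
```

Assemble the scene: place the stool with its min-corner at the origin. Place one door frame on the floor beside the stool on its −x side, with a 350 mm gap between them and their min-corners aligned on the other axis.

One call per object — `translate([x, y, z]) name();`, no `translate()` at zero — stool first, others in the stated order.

stool();
translate([-1216, 0, 0]) door_frame();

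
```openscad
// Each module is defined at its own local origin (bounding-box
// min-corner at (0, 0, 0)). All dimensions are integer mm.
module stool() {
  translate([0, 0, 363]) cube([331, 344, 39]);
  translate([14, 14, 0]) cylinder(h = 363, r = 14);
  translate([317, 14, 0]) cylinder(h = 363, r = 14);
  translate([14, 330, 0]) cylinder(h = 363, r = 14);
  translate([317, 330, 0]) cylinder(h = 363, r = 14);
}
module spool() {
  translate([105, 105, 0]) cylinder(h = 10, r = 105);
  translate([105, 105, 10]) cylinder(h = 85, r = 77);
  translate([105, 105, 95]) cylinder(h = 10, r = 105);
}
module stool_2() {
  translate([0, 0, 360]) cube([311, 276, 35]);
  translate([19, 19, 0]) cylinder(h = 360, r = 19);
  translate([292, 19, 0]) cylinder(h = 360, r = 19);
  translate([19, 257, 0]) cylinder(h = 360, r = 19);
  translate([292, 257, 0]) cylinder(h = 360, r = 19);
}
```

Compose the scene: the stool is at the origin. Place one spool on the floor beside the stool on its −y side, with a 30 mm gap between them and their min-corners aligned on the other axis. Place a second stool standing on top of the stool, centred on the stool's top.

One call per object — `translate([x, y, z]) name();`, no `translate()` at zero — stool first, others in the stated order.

stool();
translate([0, -240, 0]) spool();
translate([10, 34, 402]) stool_2();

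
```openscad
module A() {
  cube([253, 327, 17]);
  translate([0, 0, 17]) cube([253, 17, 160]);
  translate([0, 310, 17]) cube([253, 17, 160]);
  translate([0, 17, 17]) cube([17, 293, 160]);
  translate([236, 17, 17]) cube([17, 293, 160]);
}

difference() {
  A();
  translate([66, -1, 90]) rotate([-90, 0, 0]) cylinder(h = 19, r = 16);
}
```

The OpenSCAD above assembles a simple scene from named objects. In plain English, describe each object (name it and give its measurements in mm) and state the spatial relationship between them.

A is an open storage box with external size 253×327×177 mm and wall thickness 17 mm (the base is also 17 mm thick). The base covers the whole footprint; the four walls stand on the base, with the y-facing walls full-width and the x-facing walls fitting between their inner faces.

The open box has a circular hole of radius 16 mm through its front wall, centred at (x = 66, z = 90).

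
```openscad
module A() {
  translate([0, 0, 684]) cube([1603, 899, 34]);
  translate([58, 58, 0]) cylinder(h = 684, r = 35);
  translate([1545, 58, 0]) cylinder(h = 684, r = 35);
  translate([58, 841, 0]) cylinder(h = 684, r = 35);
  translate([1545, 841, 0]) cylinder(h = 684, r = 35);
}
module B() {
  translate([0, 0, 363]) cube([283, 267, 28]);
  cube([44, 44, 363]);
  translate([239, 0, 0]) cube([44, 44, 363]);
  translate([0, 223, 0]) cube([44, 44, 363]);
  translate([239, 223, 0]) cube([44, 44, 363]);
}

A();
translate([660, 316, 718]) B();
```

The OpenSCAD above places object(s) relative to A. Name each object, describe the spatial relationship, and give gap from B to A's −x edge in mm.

The stool's min-x is at 660; the table's min-x is 0; gap = 660 mm.

A is a table. B is a stool. The stool is on top of the table, centred. The gap from the stool to the table's −x edge is 660 mm.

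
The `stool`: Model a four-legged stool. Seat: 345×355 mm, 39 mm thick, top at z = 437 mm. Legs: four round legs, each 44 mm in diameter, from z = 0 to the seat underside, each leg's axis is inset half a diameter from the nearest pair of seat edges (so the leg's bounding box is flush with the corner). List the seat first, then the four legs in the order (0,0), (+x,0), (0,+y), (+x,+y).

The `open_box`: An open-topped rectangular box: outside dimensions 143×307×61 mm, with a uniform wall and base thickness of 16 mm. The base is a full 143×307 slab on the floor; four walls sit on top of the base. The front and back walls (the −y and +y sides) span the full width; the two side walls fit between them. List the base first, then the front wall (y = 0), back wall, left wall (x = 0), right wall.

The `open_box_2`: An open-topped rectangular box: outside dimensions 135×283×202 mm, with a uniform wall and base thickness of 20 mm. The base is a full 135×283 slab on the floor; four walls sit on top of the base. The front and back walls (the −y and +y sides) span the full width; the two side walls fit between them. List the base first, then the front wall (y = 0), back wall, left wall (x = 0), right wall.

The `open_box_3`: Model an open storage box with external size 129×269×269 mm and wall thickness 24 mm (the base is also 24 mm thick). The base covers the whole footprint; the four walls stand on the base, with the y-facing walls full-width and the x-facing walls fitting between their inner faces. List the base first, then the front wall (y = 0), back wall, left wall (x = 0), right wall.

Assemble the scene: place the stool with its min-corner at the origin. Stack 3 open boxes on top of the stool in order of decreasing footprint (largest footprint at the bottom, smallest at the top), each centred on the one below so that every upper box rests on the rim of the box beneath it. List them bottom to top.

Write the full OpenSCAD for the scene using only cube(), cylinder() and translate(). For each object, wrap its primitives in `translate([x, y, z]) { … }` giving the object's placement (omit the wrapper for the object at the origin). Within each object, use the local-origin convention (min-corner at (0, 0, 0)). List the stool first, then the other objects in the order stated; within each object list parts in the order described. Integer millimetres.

translate([0, 0, 398]) cube([345, 355, 39]);
translate([22, 22, 0]) cylinder(h = 398, r = 22);
translate([323, 22, 0]) cylinder(h = 398, r = 22);
translate([22, 333, 0]) cylinder(h = 398, r = 22);
translate([323, 333, 0]) cylinder(h = 398, r = 22);
translate([101, 24, 437]) {
  cube([143, 307, 16]);
  translate([0, 0, 16]) cube([143, 16, 45]);
  translate([0, 291, 16]) cube([143, 16, 45]);
  translate([0, 16, 16]) cube([16, 275, 45]);
  translate([127, 16, 16]) cube([16, 275, 45]);
}
translate([105, 36, 498]) {
  cube([135, 283, 20]);
  translate([0, 0, 20]) cube([135, 20, 182]);
  translate([0, 263, 20]) cube([135, 20, 182]);
  translate([0, 20, 20]) cube([20, 243, 182]);
  translate([115, 20, 20]) cube([20, 243, 182]);
}
translate([108, 43, 700]) {
  cube([129, 269, 24]);
  translate([0, 0, 24]) cube([129, 24, 245]);
  translate([0, 245, 24]) cube([129, 24, 245]);
  translate([0, 24, 24]) cube([24, 221, 245]);
  translate([105, 24, 24]) cube([24, 221, 245]);
}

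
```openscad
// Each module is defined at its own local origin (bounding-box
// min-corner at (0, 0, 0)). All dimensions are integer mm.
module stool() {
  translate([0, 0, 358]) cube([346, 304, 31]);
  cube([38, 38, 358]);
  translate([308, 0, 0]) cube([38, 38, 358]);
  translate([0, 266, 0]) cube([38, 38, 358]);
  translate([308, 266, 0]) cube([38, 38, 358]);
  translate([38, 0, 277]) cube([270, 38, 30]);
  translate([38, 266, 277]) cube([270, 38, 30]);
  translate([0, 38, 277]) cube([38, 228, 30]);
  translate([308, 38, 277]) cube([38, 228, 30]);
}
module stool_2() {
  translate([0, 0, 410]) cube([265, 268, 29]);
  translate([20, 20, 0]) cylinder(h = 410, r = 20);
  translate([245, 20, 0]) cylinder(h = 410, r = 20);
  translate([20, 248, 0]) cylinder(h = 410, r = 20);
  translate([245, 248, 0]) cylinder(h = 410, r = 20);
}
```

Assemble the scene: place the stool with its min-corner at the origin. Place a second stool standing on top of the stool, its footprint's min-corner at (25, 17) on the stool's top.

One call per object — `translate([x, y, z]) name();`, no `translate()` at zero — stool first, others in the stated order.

stool();
translate([25, 17, 389]) stool_2();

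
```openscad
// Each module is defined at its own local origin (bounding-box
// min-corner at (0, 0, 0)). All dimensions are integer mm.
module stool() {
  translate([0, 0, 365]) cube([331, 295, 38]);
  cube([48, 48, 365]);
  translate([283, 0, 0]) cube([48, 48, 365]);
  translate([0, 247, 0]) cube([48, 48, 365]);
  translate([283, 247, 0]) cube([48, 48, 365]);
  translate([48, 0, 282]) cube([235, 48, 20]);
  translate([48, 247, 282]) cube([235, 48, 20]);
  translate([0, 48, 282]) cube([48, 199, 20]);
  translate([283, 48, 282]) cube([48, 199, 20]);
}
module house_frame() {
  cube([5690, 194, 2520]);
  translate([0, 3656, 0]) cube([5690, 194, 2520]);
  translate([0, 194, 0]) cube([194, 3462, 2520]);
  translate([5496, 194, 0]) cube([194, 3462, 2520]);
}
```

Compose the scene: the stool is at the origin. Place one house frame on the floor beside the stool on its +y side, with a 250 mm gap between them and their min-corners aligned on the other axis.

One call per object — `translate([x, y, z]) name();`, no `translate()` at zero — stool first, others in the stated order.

stool();
translate([0, 545, 0]) house_frame();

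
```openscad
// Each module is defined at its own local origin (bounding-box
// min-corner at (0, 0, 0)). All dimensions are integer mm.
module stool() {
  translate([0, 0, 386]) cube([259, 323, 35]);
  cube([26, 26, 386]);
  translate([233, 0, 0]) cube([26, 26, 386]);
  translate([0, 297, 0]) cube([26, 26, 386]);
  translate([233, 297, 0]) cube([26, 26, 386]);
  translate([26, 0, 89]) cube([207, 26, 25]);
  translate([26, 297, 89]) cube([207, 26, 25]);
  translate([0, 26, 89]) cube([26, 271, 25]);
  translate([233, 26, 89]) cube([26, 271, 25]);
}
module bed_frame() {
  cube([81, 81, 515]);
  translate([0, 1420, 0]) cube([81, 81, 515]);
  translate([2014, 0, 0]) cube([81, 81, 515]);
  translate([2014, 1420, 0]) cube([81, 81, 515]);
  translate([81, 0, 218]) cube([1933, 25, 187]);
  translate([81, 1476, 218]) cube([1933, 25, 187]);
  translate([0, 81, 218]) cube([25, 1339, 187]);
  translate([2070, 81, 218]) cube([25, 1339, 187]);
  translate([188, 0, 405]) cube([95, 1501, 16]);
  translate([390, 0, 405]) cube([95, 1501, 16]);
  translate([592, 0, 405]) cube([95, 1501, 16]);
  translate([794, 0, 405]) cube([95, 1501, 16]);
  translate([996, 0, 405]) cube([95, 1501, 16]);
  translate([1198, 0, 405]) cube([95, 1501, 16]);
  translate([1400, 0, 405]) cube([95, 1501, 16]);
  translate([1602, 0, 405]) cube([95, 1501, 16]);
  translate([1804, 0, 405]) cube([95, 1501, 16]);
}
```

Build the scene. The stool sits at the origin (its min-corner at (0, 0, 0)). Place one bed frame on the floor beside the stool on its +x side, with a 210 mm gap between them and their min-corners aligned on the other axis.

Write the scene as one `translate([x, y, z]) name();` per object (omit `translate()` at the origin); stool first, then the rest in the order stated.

stool();
translate([469, 0, 0]) bed_frame();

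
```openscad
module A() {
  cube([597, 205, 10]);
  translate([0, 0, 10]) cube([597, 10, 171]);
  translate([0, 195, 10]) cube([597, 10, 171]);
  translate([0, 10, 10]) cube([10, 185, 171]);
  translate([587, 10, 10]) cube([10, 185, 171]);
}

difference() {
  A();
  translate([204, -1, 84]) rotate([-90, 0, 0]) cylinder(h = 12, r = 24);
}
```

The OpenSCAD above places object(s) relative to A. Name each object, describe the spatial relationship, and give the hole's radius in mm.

A is an open box. The open box has a circular hole through its front wall. The hole's radius is 24 mm.

The subtracted cylinder has r = 24 mm.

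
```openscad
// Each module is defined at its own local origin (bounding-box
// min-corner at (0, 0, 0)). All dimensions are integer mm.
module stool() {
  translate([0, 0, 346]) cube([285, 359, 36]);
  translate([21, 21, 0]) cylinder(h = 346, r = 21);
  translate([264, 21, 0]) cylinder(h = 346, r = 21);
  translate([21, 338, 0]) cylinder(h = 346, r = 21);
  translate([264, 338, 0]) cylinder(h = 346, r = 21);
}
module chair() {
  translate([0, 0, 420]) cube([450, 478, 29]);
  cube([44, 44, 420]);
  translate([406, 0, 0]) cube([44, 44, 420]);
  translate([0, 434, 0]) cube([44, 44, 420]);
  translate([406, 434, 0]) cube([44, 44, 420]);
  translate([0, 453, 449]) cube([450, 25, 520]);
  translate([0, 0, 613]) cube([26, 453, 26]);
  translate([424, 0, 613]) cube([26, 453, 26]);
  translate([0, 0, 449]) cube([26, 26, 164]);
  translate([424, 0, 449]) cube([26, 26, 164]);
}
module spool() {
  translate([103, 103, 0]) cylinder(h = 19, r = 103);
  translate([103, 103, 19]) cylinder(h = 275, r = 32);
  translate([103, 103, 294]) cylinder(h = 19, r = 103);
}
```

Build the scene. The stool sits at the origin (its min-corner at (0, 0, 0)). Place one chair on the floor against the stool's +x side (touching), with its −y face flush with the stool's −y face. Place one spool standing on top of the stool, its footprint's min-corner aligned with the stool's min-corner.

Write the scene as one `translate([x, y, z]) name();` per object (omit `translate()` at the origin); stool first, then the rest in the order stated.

stool();
translate([285, 0, 0]) chair();
translate([0, 0, 382]) spool();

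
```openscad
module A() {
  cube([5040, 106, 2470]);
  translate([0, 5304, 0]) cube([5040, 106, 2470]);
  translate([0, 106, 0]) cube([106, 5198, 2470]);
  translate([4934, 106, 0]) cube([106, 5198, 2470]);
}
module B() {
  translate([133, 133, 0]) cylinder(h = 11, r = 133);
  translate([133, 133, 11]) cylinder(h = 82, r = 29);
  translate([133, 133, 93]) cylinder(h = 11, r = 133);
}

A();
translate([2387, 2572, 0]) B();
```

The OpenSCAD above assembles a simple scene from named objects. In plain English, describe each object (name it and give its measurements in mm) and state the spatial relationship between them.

A is the wall frame of a small rectangular building: four walls, each 2470 mm tall and 106 mm thick, enclosing a footprint 5040 mm (x) by 5410 mm (y) outside-to-outside, with no floor or roof. The front and back walls (the −y and +y sides) span the full width; the two side walls fit between them.

B is a spool: two coaxial disc flanges of radius 133 mm and thickness 11 mm, joined by a core cylinder of radius 29 mm and height 82 mm. The lower flange rests on z = 0 and the three cylinders share a vertical axis.

The spool sits inside the house frame, centred.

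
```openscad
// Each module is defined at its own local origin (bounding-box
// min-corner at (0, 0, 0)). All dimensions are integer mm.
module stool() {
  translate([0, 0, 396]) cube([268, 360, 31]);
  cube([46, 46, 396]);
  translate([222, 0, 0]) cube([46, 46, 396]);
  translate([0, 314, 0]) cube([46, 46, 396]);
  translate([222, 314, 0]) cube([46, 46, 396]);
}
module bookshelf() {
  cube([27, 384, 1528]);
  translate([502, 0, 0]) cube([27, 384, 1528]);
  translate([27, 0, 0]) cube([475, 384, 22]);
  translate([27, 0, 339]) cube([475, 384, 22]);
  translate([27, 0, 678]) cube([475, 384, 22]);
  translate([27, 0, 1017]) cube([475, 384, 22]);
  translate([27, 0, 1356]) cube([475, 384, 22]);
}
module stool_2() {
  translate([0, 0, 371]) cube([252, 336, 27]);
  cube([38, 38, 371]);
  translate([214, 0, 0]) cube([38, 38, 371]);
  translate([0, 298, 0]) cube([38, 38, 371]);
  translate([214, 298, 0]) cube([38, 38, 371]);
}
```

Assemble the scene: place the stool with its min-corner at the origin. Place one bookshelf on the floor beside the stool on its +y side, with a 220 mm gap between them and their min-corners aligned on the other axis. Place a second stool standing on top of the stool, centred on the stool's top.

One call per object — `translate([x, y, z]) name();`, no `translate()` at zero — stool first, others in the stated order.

stool();
translate([0, 580, 0]) bookshelf();
translate([8, 12, 427]) stool_2();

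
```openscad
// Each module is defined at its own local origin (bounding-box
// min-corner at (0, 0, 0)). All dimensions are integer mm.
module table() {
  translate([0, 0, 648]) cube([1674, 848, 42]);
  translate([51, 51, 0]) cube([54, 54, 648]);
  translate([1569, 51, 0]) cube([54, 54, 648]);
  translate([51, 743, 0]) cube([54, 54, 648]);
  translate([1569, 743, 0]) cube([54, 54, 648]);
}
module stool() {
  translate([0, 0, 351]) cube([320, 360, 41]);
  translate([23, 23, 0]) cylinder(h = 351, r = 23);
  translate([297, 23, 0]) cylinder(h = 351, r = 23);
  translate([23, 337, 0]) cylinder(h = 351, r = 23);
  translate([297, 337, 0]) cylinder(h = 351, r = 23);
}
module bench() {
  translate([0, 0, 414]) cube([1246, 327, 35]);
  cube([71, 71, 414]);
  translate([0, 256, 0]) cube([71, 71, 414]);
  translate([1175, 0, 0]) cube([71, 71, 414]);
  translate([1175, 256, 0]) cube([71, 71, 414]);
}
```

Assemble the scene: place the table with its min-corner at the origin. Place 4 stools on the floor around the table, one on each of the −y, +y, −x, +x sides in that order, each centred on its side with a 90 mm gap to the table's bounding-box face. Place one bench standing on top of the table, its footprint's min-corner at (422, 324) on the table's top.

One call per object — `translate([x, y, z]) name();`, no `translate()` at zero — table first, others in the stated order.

table();
translate([677, -450, 0]) stool();
translate([677, 938, 0]) stool();
translate([-410, 244, 0]) stool();
translate([1764, 244, 0]) stool();
translate([422, 324, 690]) bench();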